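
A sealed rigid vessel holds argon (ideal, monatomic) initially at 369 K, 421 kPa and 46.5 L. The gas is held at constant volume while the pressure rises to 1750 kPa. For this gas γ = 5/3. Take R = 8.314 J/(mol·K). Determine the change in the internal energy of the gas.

n = P₁V₁/(RT₁) = 421×46.5/(8.314×369) = 6.38 mol.
Isochoric: V stays 46.5 L; P/T = const ⇒ T₂ = 1530 K, P₂ = 1750 kPa.
For an ideal gas ΔU = nCvΔT with Cv = (3/2)R = 12.5 J/(mol·K).
ΔU = 6.38×12.5×(1530−369) = 92700 J.

92700 J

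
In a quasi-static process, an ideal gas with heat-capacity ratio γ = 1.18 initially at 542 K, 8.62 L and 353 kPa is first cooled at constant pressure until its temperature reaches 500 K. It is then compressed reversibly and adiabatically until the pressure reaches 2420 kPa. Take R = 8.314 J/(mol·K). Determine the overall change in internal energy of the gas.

4010 J

n = P₁V₁/(RT₁) = 353×8.62/(8.314×542) = 0.675 mol.
Step 1 — Isobaric: P stays 353 kPa; V/T = const ⇒ T₂ = 500 K, V₂ = 7.95 L.
W = PΔV = 353×(7.95−8.62) kPa·L = -236 J.
ΔU = nCvΔT = 0.675×46.2×(500−542) = -1310 J.
Q = ΔU + W = nCpΔT = -1550 J.
State after step 1: P = 353 kPa, V = 7.95 L, T = 500 K.
Step 2 — Adiabatic: T₂/T₁ = (P₂/P₁)^((γ−1)/γ) ⇒ T₂ = 500×(6.86)^0.153 = 671 K; V₂ = 1.56 L.
ΔU = nCvΔT = 0.675×46.2×(671−500) = 5320 J.
Q = 0 for an adiabatic process, so W = −ΔU = -5320 J.
Net over both steps: W = -5560 J, Q = -1550 J, ΔU = 4010 J.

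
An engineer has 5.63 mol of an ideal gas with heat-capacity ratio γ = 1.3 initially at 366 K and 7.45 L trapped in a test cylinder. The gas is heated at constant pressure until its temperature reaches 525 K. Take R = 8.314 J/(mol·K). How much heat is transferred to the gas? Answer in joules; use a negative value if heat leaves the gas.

P₁ = nRT₁/V₁ = 5.63×8.314×366/7.45 = 2300 kPa.
Isobaric: P stays 2300 kPa; V/T = const ⇒ T₂ = 525 K, V₂ = 10.7 L.
W = PΔV = 2300×(10.7−7.45) kPa·L = 7440 J.
ΔU = nCvΔT = 5.63×27.7×(525−366) = 24800 J.
Q = ΔU + W = nCpΔT = 32300 J.

32300 J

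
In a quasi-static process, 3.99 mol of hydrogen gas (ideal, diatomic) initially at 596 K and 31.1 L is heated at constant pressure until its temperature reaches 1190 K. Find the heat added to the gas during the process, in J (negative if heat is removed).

69000 J

P₁ = nRT₁/V₁ = 3.99×8.314×596/31.1 = 636 kPa.
Isobaric: P stays 636 kPa; V/T = const ⇒ T₂ = 1190 K, V₂ = 62.1 L.
W = PΔV = 636×(62.1−31.1) kPa·L = 19700 J.
ΔU = nCvΔT = 3.99×20.8×(1190−596) = 49300 J.
Q = ΔU + W = nCpΔT = 69000 J.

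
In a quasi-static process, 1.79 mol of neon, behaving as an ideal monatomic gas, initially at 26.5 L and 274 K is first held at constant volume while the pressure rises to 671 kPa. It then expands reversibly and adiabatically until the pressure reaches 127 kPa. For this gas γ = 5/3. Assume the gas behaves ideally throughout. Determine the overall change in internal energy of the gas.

7590 J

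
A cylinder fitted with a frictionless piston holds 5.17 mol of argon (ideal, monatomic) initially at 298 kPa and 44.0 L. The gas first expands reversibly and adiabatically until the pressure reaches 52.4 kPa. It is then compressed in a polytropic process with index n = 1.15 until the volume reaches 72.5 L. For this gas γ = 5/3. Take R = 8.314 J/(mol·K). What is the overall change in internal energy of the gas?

T₁ = P₁V₁/(nR) = 298×44.0/(5.17×8.314) = 305 K.
Step 1 — Adiabatic: T₂/T₁ = (P₂/P₁)^((γ−1)/γ) ⇒ T₂ = 305×(0.176)^0.400 = 152 K; V₂ = 125 L.
ΔU = nCvΔT = 5.17×12.5×(152−305) = -9850 J.
Q = 0 for an adiabatic process, so W = −ΔU = 9850 J.
State after step 1: P = 52.4 kPa, V = 125 L, T = 152 K.
Step 2 — Polytropic n=1.15: T₂ = T₁(V₁/V₂)^(n−1) = 152×(1.72)^0.15 = 165 K; P₂ = P₁(V₁/V₂)^n = 97.9 kPa.
W = (P₁V₁−P₂V₂)/(n−1) = (52.4×125−97.9×72.5)/0.15 = -3700 J.
ΔU = nCvΔT = 5.17×12.5×(165−152) = 834 J.
Q = ΔU + W = -2870 J.
Net over both steps: W = 6150 J, Q = -2870 J, ΔU = -9020 J.

-9020 J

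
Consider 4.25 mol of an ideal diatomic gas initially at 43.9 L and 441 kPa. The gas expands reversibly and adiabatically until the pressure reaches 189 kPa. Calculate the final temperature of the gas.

430 K

T₁ = P₁V₁/(nR) = 441×43.9/(4.25×8.314) = 548 K.
Adiabatic: T₂/T₁ = (P₂/P₁)^((γ−1)/γ) ⇒ T₂ = 548×(0.429)^0.286 = 430 K; V₂ = 80.4 L.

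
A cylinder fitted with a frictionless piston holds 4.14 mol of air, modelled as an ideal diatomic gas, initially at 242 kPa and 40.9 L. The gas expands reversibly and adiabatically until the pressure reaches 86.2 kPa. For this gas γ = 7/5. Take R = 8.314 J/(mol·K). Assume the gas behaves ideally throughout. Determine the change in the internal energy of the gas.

-6320 J

T₁ = P₁V₁/(nR) = 242×40.9/(4.14×8.314) = 288 K.
Adiabatic: T₂/T₁ = (P₂/P₁)^((γ−1)/γ) ⇒ T₂ = 288×(0.356)^0.286 = 214 K; V₂ = 85.5 L.
For an ideal gas ΔU = nCvΔT with Cv = (5/2)R = 20.8 J/(mol·K).
ΔU = 4.14×20.8×(214−288) = -6320 J.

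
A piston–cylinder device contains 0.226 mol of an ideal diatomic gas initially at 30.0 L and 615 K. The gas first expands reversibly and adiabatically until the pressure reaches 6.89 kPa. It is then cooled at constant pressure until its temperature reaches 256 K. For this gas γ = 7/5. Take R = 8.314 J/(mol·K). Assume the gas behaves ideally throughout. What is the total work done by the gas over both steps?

896 J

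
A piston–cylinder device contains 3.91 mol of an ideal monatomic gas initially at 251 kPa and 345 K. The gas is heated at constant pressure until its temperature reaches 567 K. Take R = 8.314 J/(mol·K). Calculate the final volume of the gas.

73.4 L

V₁ = nRT₁/P₁ = 3.91×8.314×345/251 = 44.7 L.
Isobaric: P stays 251 kPa; V/T = const ⇒ T₂ = 567 K, V₂ = 73.4 L.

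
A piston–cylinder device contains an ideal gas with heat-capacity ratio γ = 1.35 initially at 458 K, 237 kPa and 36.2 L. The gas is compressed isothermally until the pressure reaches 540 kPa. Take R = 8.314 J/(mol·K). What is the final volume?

15.9 L

Isothermal: T stays 458 K; PV = const ⇒ V₂ = 15.9 L, P₂ = 540 kPa.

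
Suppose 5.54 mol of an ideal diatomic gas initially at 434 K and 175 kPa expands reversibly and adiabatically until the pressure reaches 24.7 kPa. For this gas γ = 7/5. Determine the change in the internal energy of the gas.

V₁ = nRT₁/P₁ = 5.54×8.314×434/175 = 114 L.
Adiabatic: T₂/T₁ = (P₂/P₁)^((γ−1)/γ) ⇒ T₂ = 434×(0.141)^0.286 = 248 K; V₂ = 463 L.
For an ideal gas ΔU = nCvΔT with Cv = (5/2)R = 20.8 J/(mol·K).
ΔU = 5.54×20.8×(248−434) = -21400 J.

-21400 J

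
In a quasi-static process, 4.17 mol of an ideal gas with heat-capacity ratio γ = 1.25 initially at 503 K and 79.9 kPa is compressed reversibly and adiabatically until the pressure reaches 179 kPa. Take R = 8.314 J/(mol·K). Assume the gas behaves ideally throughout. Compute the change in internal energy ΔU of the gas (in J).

12200 J

V₁ = nRT₁/P₁ = 4.17×8.314×503/79.9 = 218 L.
Adiabatic: T₂/T₁ = (P₂/P₁)^((γ−1)/γ) ⇒ T₂ = 503×(2.24)^0.200 = 591 K; V₂ = 114 L.
For an ideal gas ΔU = nCvΔT with Cv = R/(γ−1) = 33.3 J/(mol·K).
ΔU = 4.17×33.3×(591−503) = 12200 J.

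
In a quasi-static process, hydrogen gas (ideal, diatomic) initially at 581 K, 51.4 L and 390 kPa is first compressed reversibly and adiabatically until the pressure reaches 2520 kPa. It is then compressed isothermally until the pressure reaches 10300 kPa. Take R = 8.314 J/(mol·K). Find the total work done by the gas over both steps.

-83400 J

n = P₁V₁/(RT₁) = 390×51.4/(8.314×581) = 4.15 mol.
Step 1 — Adiabatic: T₂/T₁ = (P₂/P₁)^((γ−1)/γ) ⇒ T₂ = 581×(6.46)^0.286 = 990 K; V₂ = 13.6 L.
ΔU = nCvΔT = 4.15×20.8×(990−581) = 35300 J.
Q = 0 for an adiabatic process, so W = −ΔU = -35300 J.
State after step 1: P = 2520 kPa, V = 13.6 L, T = 990 K.
Step 2 — Isothermal: T stays 990 K; PV = const ⇒ V₂ = 3.32 L, P₂ = 10300 kPa.
ΔU = 0 (ideal gas, T constant).
W = nRT ln(V₂/V₁) = 4.15×8.314×990×ln(0.245) = -48100 J.
Q = ΔU + W = -48100 J.
Net over both steps: W = -83400 J, Q = -48100 J, ΔU = 35300 J.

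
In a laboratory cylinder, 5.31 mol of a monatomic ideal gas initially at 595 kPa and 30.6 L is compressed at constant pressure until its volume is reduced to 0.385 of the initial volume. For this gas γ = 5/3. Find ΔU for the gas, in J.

-16800 J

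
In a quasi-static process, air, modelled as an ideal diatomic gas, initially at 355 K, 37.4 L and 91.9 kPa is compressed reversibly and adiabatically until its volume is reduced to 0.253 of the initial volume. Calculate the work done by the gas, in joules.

n = P₁V₁/(RT₁) = 91.9×37.4/(8.314×355) = 1.16 mol.
Adiabatic: TV^(γ−1) = const ⇒ T₂ = 355×(3.95)^0.400 = 615 K; PV^γ = const ⇒ P₂ = 629 kPa.
ΔU = nCvΔT = 1.16×20.8×(615−355) = 6300 J.
Q = 0 for an adiabatic process, so W = −ΔU = -6300 J.

-6300 J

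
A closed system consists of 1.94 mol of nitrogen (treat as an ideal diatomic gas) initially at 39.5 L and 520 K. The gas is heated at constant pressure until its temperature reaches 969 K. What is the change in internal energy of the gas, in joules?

P₁ = nRT₁/V₁ = 1.94×8.314×520/39.5 = 212 kPa.
Isobaric: P stays 212 kPa; V/T = const ⇒ T₂ = 969 K, V₂ = 73.6 L.
For an ideal gas ΔU = nCvΔT with Cv = (5/2)R = 20.8 J/(mol·K).
ΔU = 1.94×20.8×(969−520) = 18100 J.

18100 J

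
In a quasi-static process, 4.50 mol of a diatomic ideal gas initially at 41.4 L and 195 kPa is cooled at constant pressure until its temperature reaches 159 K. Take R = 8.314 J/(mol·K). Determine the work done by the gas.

T₁ = P₁V₁/(nR) = 195×41.4/(4.50×8.314) = 216 K.
Isobaric: P stays 195 kPa; V/T = const ⇒ T₂ = 159 K, V₂ = 30.5 L.
W = PΔV = 195×(30.5−41.4) kPa·L = -2120 J.

-2120 J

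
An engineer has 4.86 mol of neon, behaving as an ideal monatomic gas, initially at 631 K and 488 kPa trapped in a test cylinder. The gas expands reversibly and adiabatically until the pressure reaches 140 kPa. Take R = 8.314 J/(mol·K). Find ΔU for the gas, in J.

V₁ = nRT₁/P₁ = 4.86×8.314×631/488 = 52.2 L.
Adiabatic: T₂/T₁ = (P₂/P₁)^((γ−1)/γ) ⇒ T₂ = 631×(0.287)^0.400 = 383 K; V₂ = 111 L.
For an ideal gas ΔU = nCvΔT with Cv = (3/2)R = 12.5 J/(mol·K).
ΔU = 4.86×12.5×(383−631) = -15000 J.

-15000 J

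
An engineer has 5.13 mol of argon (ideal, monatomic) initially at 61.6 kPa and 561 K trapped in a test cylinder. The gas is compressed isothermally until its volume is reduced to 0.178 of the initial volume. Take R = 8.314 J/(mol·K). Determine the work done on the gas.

V₁ = nRT₁/P₁ = 5.13×8.314×561/61.6 = 388 L.
Isothermal: T stays 561 K; PV = const ⇒ V₂ = 69.1 L, P₂ = 346 kPa.
W = nRT ln(V₂/V₁) = 5.13×8.314×561×ln(0.178) = -41300 J.
Work done on the gas = −W_by = 41300 J.

41300 J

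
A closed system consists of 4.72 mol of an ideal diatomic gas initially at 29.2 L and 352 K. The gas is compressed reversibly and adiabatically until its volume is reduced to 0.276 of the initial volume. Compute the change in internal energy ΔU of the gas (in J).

23300 J

P₁ = nRT₁/V₁ = 4.72×8.314×352/29.2 = 473 kPa.
Adiabatic: TV^(γ−1) = const ⇒ T₂ = 352×(3.62)^0.400 = 589 K; PV^γ = const ⇒ P₂ = 2870 kPa.
For an ideal gas ΔU = nCvΔT with Cv = (5/2)R = 20.8 J/(mol·K).
ΔU = 4.72×20.8×(589−352) = 23300 J.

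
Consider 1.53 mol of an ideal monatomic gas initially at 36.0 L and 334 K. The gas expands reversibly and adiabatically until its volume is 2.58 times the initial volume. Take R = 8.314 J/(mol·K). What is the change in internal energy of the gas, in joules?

P₁ = nRT₁/V₁ = 1.53×8.314×334/36.0 = 118 kPa.
Adiabatic: TV^(γ−1) = const ⇒ T₂ = 334×(0.388)^0.667 = 178 K; PV^γ = const ⇒ P₂ = 24.3 kPa.
For an ideal gas ΔU = nCvΔT with Cv = (3/2)R = 12.5 J/(mol·K).
ΔU = 1.53×12.5×(178−334) = -2990 J.

-2990 J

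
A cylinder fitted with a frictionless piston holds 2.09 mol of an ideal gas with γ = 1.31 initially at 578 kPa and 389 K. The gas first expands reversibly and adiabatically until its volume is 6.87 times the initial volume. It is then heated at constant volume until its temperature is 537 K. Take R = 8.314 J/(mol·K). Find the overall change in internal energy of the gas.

V₁ = nRT₁/P₁ = 2.09×8.314×389/578 = 11.7 L.
Step 1 — Adiabatic: TV^(γ−1) = const ⇒ T₂ = 389×(0.146)^0.310 = 214 K; PV^γ = const ⇒ P₂ = 46.3 kPa.
ΔU = nCvΔT = 2.09×26.8×(214−389) = -9810 J.
Q = 0 for an adiabatic process, so W = −ΔU = 9810 J.
State after step 1: P = 46.3 kPa, V = 80.3 L, T = 214 K.
Step 2 — Isochoric: V stays 80.3 L; P/T = const ⇒ T₂ = 537 K, P₂ = 116 kPa.
W = 0 (no volume change).
ΔU = nCvΔT = 2.09×26.8×(537−214) = 18100 J.
Q = ΔU = 18100 J.
Net over both steps: W = 9810 J, Q = 18100 J, ΔU = 8300 J.

8300 J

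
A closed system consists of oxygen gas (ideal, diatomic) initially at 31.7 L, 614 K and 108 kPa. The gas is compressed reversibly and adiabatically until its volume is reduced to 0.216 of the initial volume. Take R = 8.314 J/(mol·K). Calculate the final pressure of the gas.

Adiabatic: TV^(γ−1) = const ⇒ T₂ = 614×(4.63)^0.400 = 1130 K; PV^γ = const ⇒ P₂ = 923 kPa.

923 kPa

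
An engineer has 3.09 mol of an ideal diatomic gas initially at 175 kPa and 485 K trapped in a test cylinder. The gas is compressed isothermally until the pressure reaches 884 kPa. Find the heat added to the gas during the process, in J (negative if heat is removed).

-20200 J

V₁ = nRT₁/P₁ = 3.09×8.314×485/175 = 71.2 L.
Isothermal: T stays 485 K; PV = const ⇒ V₂ = 14.1 L, P₂ = 884 kPa.
ΔU = 0 (ideal gas, T constant).
W = nRT ln(V₂/V₁) = 3.09×8.314×485×ln(0.198) = -20200 J.
Q = ΔU + W = -20200 J.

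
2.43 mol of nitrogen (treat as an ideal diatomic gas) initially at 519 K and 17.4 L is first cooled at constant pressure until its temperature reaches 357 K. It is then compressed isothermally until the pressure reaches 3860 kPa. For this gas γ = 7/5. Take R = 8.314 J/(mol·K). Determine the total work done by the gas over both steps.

-16700 J

P₁ = nRT₁/V₁ = 2.43×8.314×519/17.4 = 603 kPa.
Step 1 — Isobaric: P stays 603 kPa; V/T = const ⇒ T₂ = 357 K, V₂ = 12.0 L.
W = PΔV = 603×(12.0−17.4) kPa·L = -3270 J.
ΔU = nCvΔT = 2.43×20.8×(357−519) = -8180 J.
Q = ΔU + W = nCpΔT = -11500 J.
State after step 1: P = 603 kPa, V = 12.0 L, T = 357 K.
Step 2 — Isothermal: T stays 357 K; PV = const ⇒ V₂ = 1.87 L, P₂ = 3860 kPa.
ΔU = 0 (ideal gas, T constant).
W = nRT ln(V₂/V₁) = 2.43×8.314×357×ln(0.156) = -13400 J.
Q = ΔU + W = -13400 J.
Net over both steps: W = -16700 J, Q = -24800 J, ΔU = -8180 J.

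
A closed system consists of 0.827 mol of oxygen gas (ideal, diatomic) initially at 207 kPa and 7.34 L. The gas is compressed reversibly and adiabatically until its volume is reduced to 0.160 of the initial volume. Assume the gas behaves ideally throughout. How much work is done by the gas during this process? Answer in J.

T₁ = P₁V₁/(nR) = 207×7.34/(0.827×8.314) = 221 K.
Adiabatic: TV^(γ−1) = const ⇒ T₂ = 221×(6.25)^0.400 = 460 K; PV^γ = const ⇒ P₂ = 2690 kPa.
ΔU = nCvΔT = 0.827×20.8×(460−221) = 4110 J.
Q = 0 for an adiabatic process, so W = −ΔU = -4110 J.

-4110 J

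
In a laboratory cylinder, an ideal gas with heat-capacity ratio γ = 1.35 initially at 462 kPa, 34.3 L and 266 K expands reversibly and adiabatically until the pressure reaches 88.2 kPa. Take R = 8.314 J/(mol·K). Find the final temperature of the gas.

173 K

Adiabatic: T₂/T₁ = (P₂/P₁)^((γ−1)/γ) ⇒ T₂ = 266×(0.191)^0.259 = 173 K; V₂ = 117 L.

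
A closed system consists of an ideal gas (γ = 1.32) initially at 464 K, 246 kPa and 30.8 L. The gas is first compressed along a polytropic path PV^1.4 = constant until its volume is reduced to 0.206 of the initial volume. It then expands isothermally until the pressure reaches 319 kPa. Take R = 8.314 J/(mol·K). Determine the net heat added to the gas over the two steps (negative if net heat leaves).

n = P₁V₁/(RT₁) = 246×30.8/(8.314×464) = 1.96 mol.
Step 1 — Polytropic n=1.4: T₂ = T₁(V₁/V₂)^(n−1) = 464×(4.85)^0.40 = 873 K; P₂ = P₁(V₁/V₂)^n = 2250 kPa.
W = (P₁V₁−P₂V₂)/(n−1) = (246×30.8−2250×6.34)/0.40 = -16700 J.
ΔU = nCvΔT = 1.96×26.0×(873−464) = 20900 J.
Q = ΔU + W = 4170 J.
State after step 1: P = 2250 kPa, V = 6.34 L, T = 873 K.
Step 2 — Isothermal: T stays 873 K; PV = const ⇒ V₂ = 44.7 L, P₂ = 319 kPa.
ΔU = 0 (ideal gas, T constant).
W = nRT ln(V₂/V₁) = 1.96×8.314×873×ln(7.04) = 27800 J.
Q = ΔU + W = 27800 J.
Net over both steps: W = 11100 J, Q = 32000 J, ΔU = 20900 J.

32000 J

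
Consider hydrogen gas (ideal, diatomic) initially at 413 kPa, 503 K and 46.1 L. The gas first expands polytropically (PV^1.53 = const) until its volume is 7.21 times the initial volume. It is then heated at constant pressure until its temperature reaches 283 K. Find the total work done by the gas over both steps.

27300 J

n = P₁V₁/(RT₁) = 413×46.1/(8.314×503) = 4.55 mol.
Step 1 — Polytropic n=1.53: T₂ = T₁(V₁/V₂)^(n−1) = 503×(0.139)^0.53 = 177 K; P₂ = P₁(V₁/V₂)^n = 20.1 kPa.
W = (P₁V₁−P₂V₂)/(n−1) = (413×46.1−20.1×332)/0.53 = 23300 J.
ΔU = nCvΔT = 4.55×20.8×(177−503) = -30900 J.
Q = ΔU + W = -7580 J.
State after step 1: P = 20.1 kPa, V = 332 L, T = 177 K.
Step 2 — Isobaric: P stays 20.1 kPa; V/T = const ⇒ T₂ = 283 K, V₂ = 533 L.
W = PΔV = 20.1×(533−332) kPa·L = 4030 J.
ΔU = nCvΔT = 4.55×20.8×(283−177) = 10100 J.
Q = ΔU + W = nCpΔT = 14100 J.
Net over both steps: W = 27300 J, Q = 6530 J, ΔU = -20800 J.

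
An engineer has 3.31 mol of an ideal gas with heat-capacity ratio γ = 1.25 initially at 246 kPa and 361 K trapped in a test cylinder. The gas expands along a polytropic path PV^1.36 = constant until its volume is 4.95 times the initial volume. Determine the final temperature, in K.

203 K

V₁ = nRT₁/P₁ = 3.31×8.314×361/246 = 40.4 L.
Polytropic n=1.36: T₂ = T₁(V₁/V₂)^(n−1) = 361×(0.202)^0.36 = 203 K; P₂ = P₁(V₁/V₂)^n = 27.9 kPa.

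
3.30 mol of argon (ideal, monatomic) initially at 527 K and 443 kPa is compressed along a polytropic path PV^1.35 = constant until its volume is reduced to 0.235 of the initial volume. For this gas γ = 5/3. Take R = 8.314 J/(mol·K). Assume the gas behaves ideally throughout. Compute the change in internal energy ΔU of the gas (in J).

14300 J

V₁ = nRT₁/P₁ = 3.30×8.314×527/443 = 32.6 L.
Polytropic n=1.35: T₂ = T₁(V₁/V₂)^(n−1) = 527×(4.26)^0.35 = 875 K; P₂ = P₁(V₁/V₂)^n = 3130 kPa.
For an ideal gas ΔU = nCvΔT with Cv = (3/2)R = 12.5 J/(mol·K).
ΔU = 3.30×12.5×(875−527) = 14300 J.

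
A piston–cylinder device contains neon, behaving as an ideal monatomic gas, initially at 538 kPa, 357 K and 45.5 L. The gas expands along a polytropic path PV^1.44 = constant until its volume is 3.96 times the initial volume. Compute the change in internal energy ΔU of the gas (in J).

n = P₁V₁/(RT₁) = 538×45.5/(8.314×357) = 8.25 mol.
Polytropic n=1.44: T₂ = T₁(V₁/V₂)^(n−1) = 357×(0.253)^0.44 = 195 K; P₂ = P₁(V₁/V₂)^n = 74.1 kPa.
For an ideal gas ΔU = nCvΔT with Cv = (3/2)R = 12.5 J/(mol·K).
ΔU = 8.25×12.5×(195−357) = -16700 J.

-16700 J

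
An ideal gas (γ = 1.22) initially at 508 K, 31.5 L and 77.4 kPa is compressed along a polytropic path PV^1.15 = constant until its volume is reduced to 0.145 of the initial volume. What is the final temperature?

Polytropic n=1.15: T₂ = T₁(V₁/V₂)^(n−1) = 508×(6.90)^0.15 = 679 K; P₂ = P₁(V₁/V₂)^n = 713 kPa.

679 K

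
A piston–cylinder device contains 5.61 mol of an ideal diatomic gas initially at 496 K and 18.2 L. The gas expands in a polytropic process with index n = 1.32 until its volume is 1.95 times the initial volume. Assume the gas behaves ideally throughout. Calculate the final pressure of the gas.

526 kPa

P₁ = nRT₁/V₁ = 5.61×8.314×496/18.2 = 1270 kPa.
Polytropic n=1.32: T₂ = T₁(V₁/V₂)^(n−1) = 496×(0.513)^0.32 = 401 K; P₂ = P₁(V₁/V₂)^n = 526 kPa.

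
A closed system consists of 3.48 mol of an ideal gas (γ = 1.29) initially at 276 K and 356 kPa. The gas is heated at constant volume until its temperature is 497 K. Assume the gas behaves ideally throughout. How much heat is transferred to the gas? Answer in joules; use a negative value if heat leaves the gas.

22000 J

V₁ = nRT₁/P₁ = 3.48×8.314×276/356 = 22.4 L.
Isochoric: V stays 22.4 L; P/T = const ⇒ T₂ = 497 K, P₂ = 641 kPa.
W = 0 (no volume change).
ΔU = nCvΔT = 3.48×28.7×(497−276) = 22000 J.
Q = ΔU = 22000 J.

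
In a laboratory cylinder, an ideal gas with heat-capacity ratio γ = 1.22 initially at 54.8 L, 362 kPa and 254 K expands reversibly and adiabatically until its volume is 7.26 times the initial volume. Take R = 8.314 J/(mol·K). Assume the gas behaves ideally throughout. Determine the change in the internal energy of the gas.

-31900 J

n = P₁V₁/(RT₁) = 362×54.8/(8.314×254) = 9.39 mol.
Adiabatic: TV^(γ−1) = const ⇒ T₂ = 254×(0.138)^0.220 = 164 K; PV^γ = const ⇒ P₂ = 32.2 kPa.
For an ideal gas ΔU = nCvΔT with Cv = R/(γ−1) = 37.8 J/(mol·K).
ΔU = 9.39×37.8×(164−254) = -31900 J.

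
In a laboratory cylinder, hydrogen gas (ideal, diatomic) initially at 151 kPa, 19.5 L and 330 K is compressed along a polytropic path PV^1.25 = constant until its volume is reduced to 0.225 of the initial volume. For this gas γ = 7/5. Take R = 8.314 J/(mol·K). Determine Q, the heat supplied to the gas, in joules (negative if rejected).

n = P₁V₁/(RT₁) = 151×19.5/(8.314×330) = 1.07 mol.
Polytropic n=1.25: T₂ = T₁(V₁/V₂)^(n−1) = 330×(4.44)^0.25 = 479 K; P₂ = P₁(V₁/V₂)^n = 974 kPa.
W = (P₁V₁−P₂V₂)/(n−1) = (151×19.5−974×4.39)/0.25 = -5320 J.
ΔU = nCvΔT = 1.07×20.8×(479−330) = 3330 J.
Q = ΔU + W = -2000 J.

-2000 J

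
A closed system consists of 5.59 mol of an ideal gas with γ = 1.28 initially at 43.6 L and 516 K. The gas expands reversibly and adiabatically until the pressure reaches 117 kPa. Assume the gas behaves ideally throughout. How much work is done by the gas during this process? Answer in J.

P₁ = nRT₁/V₁ = 5.59×8.314×516/43.6 = 550 kPa.
Adiabatic: T₂/T₁ = (P₂/P₁)^((γ−1)/γ) ⇒ T₂ = 516×(0.213)^0.219 = 368 K; V₂ = 146 L.
ΔU = nCvΔT = 5.59×29.7×(368−516) = -24600 J.
Q = 0 for an adiabatic process, so W = −ΔU = 24600 J.

24600 J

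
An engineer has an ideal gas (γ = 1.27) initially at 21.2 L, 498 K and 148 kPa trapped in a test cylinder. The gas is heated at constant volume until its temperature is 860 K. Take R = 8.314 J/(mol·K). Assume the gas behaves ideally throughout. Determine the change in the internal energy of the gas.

n = P₁V₁/(RT₁) = 148×21.2/(8.314×498) = 0.758 mol.
Isochoric: V stays 21.2 L; P/T = const ⇒ T₂ = 860 K, P₂ = 256 kPa.
For an ideal gas ΔU = nCvΔT with Cv = R/(γ−1) = 30.8 J/(mol·K).
ΔU = 0.758×30.8×(860−498) = 8450 J.

8450 J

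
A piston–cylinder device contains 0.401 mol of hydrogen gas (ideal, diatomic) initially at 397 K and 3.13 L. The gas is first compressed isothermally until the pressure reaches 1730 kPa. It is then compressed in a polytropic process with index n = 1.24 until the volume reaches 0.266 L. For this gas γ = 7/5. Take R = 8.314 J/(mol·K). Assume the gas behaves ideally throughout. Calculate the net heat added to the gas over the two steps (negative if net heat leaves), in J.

-2500 J

P₁ = nRT₁/V₁ = 0.401×8.314×397/3.13 = 423 kPa.
Step 1 — Isothermal: T stays 397 K; PV = const ⇒ V₂ = 0.765 L, P₂ = 1730 kPa.
ΔU = 0 (ideal gas, T constant).
W = nRT ln(V₂/V₁) = 0.401×8.314×397×ln(0.244) = -1860 J.
Q = ΔU + W = -1860 J.
State after step 1: P = 1730 kPa, V = 0.765 L, T = 397 K.
Step 2 — Polytropic n=1.24: T₂ = T₁(V₁/V₂)^(n−1) = 397×(2.88)^0.24 = 512 K; P₂ = P₁(V₁/V₂)^n = 6410 kPa.
W = (P₁V₁−P₂V₂)/(n−1) = (1730×0.765−6410×0.266)/0.24 = -1590 J.
ΔU = nCvΔT = 0.401×20.8×(512−397) = 955 J.
Q = ΔU + W = -637 J.
Net over both steps: W = -3460 J, Q = -2500 J, ΔU = 955 J.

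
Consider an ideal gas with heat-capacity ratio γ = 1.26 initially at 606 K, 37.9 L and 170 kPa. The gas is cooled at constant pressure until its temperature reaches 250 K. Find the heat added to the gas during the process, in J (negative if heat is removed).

-18300 J

n = P₁V₁/(RT₁) = 170×37.9/(8.314×606) = 1.28 mol.
Isobaric: P stays 170 kPa; V/T = const ⇒ T₂ = 250 K, V₂ = 15.6 L.
W = PΔV = 170×(15.6−37.9) kPa·L = -3780 J.
ΔU = nCvΔT = 1.28×32.0×(250−606) = -14600 J.
Q = ΔU + W = nCpΔT = -18300 J.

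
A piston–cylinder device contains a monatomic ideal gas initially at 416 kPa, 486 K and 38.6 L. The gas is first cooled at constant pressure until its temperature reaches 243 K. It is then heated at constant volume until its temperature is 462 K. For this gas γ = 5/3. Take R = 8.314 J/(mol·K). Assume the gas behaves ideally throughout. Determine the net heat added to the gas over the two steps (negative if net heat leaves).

-9220 J

n = P₁V₁/(RT₁) = 416×38.6/(8.314×486) = 3.97 mol.
Step 1 — Isobaric: P stays 416 kPa; V/T = const ⇒ T₂ = 243 K, V₂ = 19.3 L.
W = PΔV = 416×(19.3−38.6) kPa·L = -8030 J.
ΔU = nCvΔT = 3.97×12.5×(243−486) = -12000 J.
Q = ΔU + W = nCpΔT = -20100 J.
State after step 1: P = 416 kPa, V = 19.3 L, T = 243 K.
Step 2 — Isochoric: V stays 19.3 L; P/T = const ⇒ T₂ = 462 K, P₂ = 791 kPa.
W = 0 (no volume change).
ΔU = nCvΔT = 3.97×12.5×(462−243) = 10900 J.
Q = ΔU = 10900 J.
Net over both steps: W = -8030 J, Q = -9220 J, ΔU = -1190 J.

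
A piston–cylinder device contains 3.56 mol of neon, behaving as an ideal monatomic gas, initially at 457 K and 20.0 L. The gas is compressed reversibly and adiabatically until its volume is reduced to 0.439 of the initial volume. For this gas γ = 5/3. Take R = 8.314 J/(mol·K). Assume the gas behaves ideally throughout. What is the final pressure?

P₁ = nRT₁/V₁ = 3.56×8.314×457/20.0 = 676 kPa.
Adiabatic: TV^(γ−1) = const ⇒ T₂ = 457×(2.28)^0.667 = 791 K; PV^γ = const ⇒ P₂ = 2670 kPa.

2670 kPa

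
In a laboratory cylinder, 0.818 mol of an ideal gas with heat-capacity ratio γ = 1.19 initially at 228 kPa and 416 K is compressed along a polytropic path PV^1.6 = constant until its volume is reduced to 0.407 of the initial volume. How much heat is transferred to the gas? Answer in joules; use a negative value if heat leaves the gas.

V₁ = nRT₁/P₁ = 0.818×8.314×416/228 = 12.4 L.
Polytropic n=1.6: T₂ = T₁(V₁/V₂)^(n−1) = 416×(2.46)^0.60 = 713 K; P₂ = P₁(V₁/V₂)^n = 961 kPa.
W = (P₁V₁−P₂V₂)/(n−1) = (228×12.4−961×5.05)/0.60 = -3370 J.
ΔU = nCvΔT = 0.818×43.8×(713−416) = 10600 J.
Q = ΔU + W = 7270 J.

7270 J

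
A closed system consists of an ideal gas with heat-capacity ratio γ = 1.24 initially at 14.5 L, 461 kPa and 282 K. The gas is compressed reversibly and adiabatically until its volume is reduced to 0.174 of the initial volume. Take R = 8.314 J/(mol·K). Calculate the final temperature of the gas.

Adiabatic: TV^(γ−1) = const ⇒ T₂ = 282×(5.75)^0.240 = 429 K; PV^γ = const ⇒ P₂ = 4030 kPa.

429 K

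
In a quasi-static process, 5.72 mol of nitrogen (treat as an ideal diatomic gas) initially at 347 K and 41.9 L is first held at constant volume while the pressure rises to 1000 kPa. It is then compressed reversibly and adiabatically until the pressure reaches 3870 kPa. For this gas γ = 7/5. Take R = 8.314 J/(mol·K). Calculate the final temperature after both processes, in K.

1300 K

P₁ = nRT₁/V₁ = 5.72×8.314×347/41.9 = 394 kPa.
Step 1 — Isochoric: V stays 41.9 L; P/T = const ⇒ T₂ = 881 K, P₂ = 1000 kPa.
W = 0 (no volume change).
ΔU = nCvΔT = 5.72×20.8×(881−347) = 63500 J.
Q = ΔU = 63500 J.
State after step 1: P = 1000 kPa, V = 41.9 L, T = 881 K.
Step 2 — Adiabatic: T₂/T₁ = (P₂/P₁)^((γ−1)/γ) ⇒ T₂ = 881×(3.87)^0.286 = 1300 K; V₂ = 15.9 L.
ΔU = nCvΔT = 5.72×20.8×(1300−881) = 49400 J.
Q = 0 for an adiabatic process, so W = −ΔU = -49400 J.
Net over both steps: W = -49400 J, Q = 63500 J, ΔU = 113000 J.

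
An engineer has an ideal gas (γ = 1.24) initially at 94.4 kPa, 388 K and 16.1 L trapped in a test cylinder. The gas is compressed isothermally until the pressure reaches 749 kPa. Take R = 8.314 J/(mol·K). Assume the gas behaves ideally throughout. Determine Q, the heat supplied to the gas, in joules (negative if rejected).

n = P₁V₁/(RT₁) = 94.4×16.1/(8.314×388) = 0.471 mol.
Isothermal: T stays 388 K; PV = const ⇒ V₂ = 2.03 L, P₂ = 749 kPa.
ΔU = 0 (ideal gas, T constant).
W = nRT ln(V₂/V₁) = 0.471×8.314×388×ln(0.126) = -3150 J.
Q = ΔU + W = -3150 J.

-3150 J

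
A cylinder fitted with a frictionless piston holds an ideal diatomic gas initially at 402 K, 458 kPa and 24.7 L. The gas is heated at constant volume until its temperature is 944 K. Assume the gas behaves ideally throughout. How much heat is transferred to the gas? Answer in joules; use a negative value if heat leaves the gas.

38100 J

n = P₁V₁/(RT₁) = 458×24.7/(8.314×402) = 3.38 mol.
Isochoric: V stays 24.7 L; P/T = const ⇒ T₂ = 944 K, P₂ = 1080 kPa.
W = 0 (no volume change).
ΔU = nCvΔT = 3.38×20.8×(944−402) = 38100 J.
Q = ΔU = 38100 J.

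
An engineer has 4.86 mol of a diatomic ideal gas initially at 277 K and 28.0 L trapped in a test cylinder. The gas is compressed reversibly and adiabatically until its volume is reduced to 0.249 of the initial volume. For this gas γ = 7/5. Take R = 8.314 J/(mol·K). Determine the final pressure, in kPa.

2800 kPa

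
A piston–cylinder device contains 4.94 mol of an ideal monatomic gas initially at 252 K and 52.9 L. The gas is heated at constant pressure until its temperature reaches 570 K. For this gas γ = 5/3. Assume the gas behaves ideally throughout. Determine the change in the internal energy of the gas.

19600 J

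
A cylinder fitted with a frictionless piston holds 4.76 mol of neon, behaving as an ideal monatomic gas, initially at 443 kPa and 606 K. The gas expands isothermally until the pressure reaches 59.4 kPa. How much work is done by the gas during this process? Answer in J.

48200 J

V₁ = nRT₁/P₁ = 4.76×8.314×606/443 = 54.1 L.
Isothermal: T stays 606 K; PV = const ⇒ V₂ = 404 L, P₂ = 59.4 kPa.
W = nRT ln(V₂/V₁) = 4.76×8.314×606×ln(7.46) = 48200 J.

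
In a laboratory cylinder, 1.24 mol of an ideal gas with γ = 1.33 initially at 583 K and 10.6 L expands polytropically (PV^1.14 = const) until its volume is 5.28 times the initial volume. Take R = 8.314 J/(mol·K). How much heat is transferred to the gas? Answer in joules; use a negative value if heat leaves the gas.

5140 J

P₁ = nRT₁/V₁ = 1.24×8.314×583/10.6 = 567 kPa.
Polytropic n=1.14: T₂ = T₁(V₁/V₂)^(n−1) = 583×(0.189)^0.14 = 462 K; P₂ = P₁(V₁/V₂)^n = 85.1 kPa.
W = (P₁V₁−P₂V₂)/(n−1) = (567×10.6−85.1×56.0)/0.14 = 8920 J.
ΔU = nCvΔT = 1.24×25.2×(462−583) = -3780 J.
Q = ΔU + W = 5140 J.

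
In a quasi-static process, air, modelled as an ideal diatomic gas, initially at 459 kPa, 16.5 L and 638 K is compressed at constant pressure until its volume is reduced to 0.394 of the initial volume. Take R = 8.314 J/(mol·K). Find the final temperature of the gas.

251 K

Isobaric: P stays 459 kPa; V/T = const ⇒ T₂ = 251 K, V₂ = 6.50 L.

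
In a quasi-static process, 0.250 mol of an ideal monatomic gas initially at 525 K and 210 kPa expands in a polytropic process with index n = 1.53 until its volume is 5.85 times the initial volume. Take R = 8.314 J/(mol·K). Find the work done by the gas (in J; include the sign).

1250 J

V₁ = nRT₁/P₁ = 0.250×8.314×525/210 = 5.20 L.
Polytropic n=1.53: T₂ = T₁(V₁/V₂)^(n−1) = 525×(0.171)^0.53 = 206 K; P₂ = P₁(V₁/V₂)^n = 14.1 kPa.
W = (P₁V₁−P₂V₂)/(n−1) = (210×5.20−14.1×30.4)/0.53 = 1250 J.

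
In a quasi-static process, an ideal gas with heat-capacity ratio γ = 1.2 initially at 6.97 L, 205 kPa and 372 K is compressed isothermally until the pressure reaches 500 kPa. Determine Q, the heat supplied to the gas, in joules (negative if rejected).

-1270 J

n = P₁V₁/(RT₁) = 205×6.97/(8.314×372) = 0.462 mol.
Isothermal: T stays 372 K; PV = const ⇒ V₂ = 2.86 L, P₂ = 500 kPa.
ΔU = 0 (ideal gas, T constant).
W = nRT ln(V₂/V₁) = 0.462×8.314×372×ln(0.410) = -1270 J.
Q = ΔU + W = -1270 J.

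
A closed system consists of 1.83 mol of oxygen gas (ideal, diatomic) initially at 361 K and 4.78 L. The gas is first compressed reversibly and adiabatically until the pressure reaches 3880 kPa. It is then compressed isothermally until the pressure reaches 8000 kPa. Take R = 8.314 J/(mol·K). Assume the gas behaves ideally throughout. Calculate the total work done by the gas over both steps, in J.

-11300 J

P₁ = nRT₁/V₁ = 1.83×8.314×361/4.78 = 1150 kPa.
Step 1 — Adiabatic: T₂/T₁ = (P₂/P₁)^((γ−1)/γ) ⇒ T₂ = 361×(3.38)^0.286 = 511 K; V₂ = 2.00 L.
ΔU = nCvΔT = 1.83×20.8×(511−361) = 5710 J.
Q = 0 for an adiabatic process, so W = −ΔU = -5710 J.
State after step 1: P = 3880 kPa, V = 2.00 L, T = 511 K.
Step 2 — Isothermal: T stays 511 K; PV = const ⇒ V₂ = 0.972 L, P₂ = 8000 kPa.
ΔU = 0 (ideal gas, T constant).
W = nRT ln(V₂/V₁) = 1.83×8.314×511×ln(0.485) = -5630 J.
Q = ΔU + W = -5630 J.
Net over both steps: W = -11300 J, Q = -5630 J, ΔU = 5710 J.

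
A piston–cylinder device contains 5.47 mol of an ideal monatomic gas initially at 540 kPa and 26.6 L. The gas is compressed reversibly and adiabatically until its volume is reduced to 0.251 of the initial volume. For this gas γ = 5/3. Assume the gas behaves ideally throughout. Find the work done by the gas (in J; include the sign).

T₁ = P₁V₁/(nR) = 540×26.6/(5.47×8.314) = 316 K.
Adiabatic: TV^(γ−1) = const ⇒ T₂ = 316×(3.98)^0.667 = 794 K; PV^γ = const ⇒ P₂ = 5410 kPa.
ΔU = nCvΔT = 5.47×12.5×(794−316) = 32600 J.
Q = 0 for an adiabatic process, so W = −ΔU = -32600 J.

-32600 J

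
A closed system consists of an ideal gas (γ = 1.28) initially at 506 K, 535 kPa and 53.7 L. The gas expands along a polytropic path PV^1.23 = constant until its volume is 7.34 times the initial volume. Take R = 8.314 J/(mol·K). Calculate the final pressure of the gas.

Polytropic n=1.23: T₂ = T₁(V₁/V₂)^(n−1) = 506×(0.136)^0.23 = 320 K; P₂ = P₁(V₁/V₂)^n = 46.1 kPa.

46.1 kPa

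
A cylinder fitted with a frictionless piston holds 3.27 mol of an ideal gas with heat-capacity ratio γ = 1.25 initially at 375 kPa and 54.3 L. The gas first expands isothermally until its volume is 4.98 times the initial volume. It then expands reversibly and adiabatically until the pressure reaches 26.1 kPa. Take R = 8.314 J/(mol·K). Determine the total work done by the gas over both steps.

T₁ = P₁V₁/(nR) = 375×54.3/(3.27×8.314) = 749 K.
Step 1 — Isothermal: T stays 749 K; PV = const ⇒ V₂ = 270 L, P₂ = 75.3 kPa.
ΔU = 0 (ideal gas, T constant).
W = nRT ln(V₂/V₁) = 3.27×8.314×749×ln(4.98) = 32700 J.
Q = ΔU + W = 32700 J.
State after step 1: P = 75.3 kPa, V = 270 L, T = 749 K.
Step 2 — Adiabatic: T₂/T₁ = (P₂/P₁)^((γ−1)/γ) ⇒ T₂ = 749×(0.347)^0.200 = 606 K; V₂ = 631 L.
ΔU = nCvΔT = 3.27×33.3×(606−749) = -15600 J.
Q = 0 for an adiabatic process, so W = −ΔU = 15600 J.
Net over both steps: W = 48200 J, Q = 32700 J, ΔU = -15600 J.

48200 J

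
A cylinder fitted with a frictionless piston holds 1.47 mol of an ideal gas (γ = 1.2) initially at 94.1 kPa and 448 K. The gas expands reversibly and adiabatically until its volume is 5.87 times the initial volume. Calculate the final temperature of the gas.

V₁ = nRT₁/P₁ = 1.47×8.314×448/94.1 = 58.2 L.
Adiabatic: TV^(γ−1) = const ⇒ T₂ = 448×(0.170)^0.200 = 314 K; PV^γ = const ⇒ P₂ = 11.3 kPa.

314 K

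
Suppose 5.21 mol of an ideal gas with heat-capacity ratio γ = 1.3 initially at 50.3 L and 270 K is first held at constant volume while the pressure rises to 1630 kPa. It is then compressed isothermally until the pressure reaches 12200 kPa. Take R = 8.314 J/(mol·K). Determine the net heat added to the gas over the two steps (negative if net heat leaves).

P₁ = nRT₁/V₁ = 5.21×8.314×270/50.3 = 233 kPa.
Step 1 — Isochoric: V stays 50.3 L; P/T = const ⇒ T₂ = 1890 K, P₂ = 1630 kPa.
W = 0 (no volume change).
ΔU = nCvΔT = 5.21×27.7×(1890−270) = 234000 J.
Q = ΔU = 234000 J.
State after step 1: P = 1630 kPa, V = 50.3 L, T = 1890 K.
Step 2 — Isothermal: T stays 1890 K; PV = const ⇒ V₂ = 6.72 L, P₂ = 12200 kPa.
ΔU = 0 (ideal gas, T constant).
W = nRT ln(V₂/V₁) = 5.21×8.314×1890×ln(0.134) = -165000 J.
Q = ΔU + W = -165000 J.
Net over both steps: W = -165000 J, Q = 69300 J, ΔU = 234000 J.

69300 J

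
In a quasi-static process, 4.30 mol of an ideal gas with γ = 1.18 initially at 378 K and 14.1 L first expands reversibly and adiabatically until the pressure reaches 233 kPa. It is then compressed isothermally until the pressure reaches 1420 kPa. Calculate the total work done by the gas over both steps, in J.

P₁ = nRT₁/V₁ = 4.30×8.314×378/14.1 = 958 kPa.
Step 1 — Adiabatic: T₂/T₁ = (P₂/P₁)^((γ−1)/γ) ⇒ T₂ = 378×(0.243)^0.153 = 305 K; V₂ = 46.7 L.
ΔU = nCvΔT = 4.30×46.2×(305−378) = -14600 J.
Q = 0 for an adiabatic process, so W = −ΔU = 14600 J.
State after step 1: P = 233 kPa, V = 46.7 L, T = 305 K.
Step 2 — Isothermal: T stays 305 K; PV = const ⇒ V₂ = 7.67 L, P₂ = 1420 kPa.
ΔU = 0 (ideal gas, T constant).
W = nRT ln(V₂/V₁) = 4.30×8.314×305×ln(0.164) = -19700 J.
Q = ΔU + W = -19700 J.
Net over both steps: W = -5120 J, Q = -19700 J, ΔU = -14600 J.

-5120 J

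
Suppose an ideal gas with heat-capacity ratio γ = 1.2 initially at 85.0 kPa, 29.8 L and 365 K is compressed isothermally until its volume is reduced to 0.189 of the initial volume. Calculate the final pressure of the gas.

450 kPa

Isothermal: T stays 365 K; PV = const ⇒ V₂ = 5.63 L, P₂ = 450 kPa.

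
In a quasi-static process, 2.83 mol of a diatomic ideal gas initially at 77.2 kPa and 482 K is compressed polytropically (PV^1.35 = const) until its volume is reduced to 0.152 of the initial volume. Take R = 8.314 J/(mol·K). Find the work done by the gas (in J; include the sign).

V₁ = nRT₁/P₁ = 2.83×8.314×482/77.2 = 147 L.
Polytropic n=1.35: T₂ = T₁(V₁/V₂)^(n−1) = 482×(6.58)^0.35 = 932 K; P₂ = P₁(V₁/V₂)^n = 982 kPa.
W = (P₁V₁−P₂V₂)/(n−1) = (77.2×147−982×22.3)/0.35 = -30200 J.

-30200 J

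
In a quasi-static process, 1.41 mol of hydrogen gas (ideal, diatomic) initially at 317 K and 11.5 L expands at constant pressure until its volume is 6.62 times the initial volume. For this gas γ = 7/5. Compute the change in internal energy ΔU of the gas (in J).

P₁ = nRT₁/V₁ = 1.41×8.314×317/11.5 = 323 kPa.
Isobaric: P stays 323 kPa; V/T = const ⇒ T₂ = 2100 K, V₂ = 76.1 L.
For an ideal gas ΔU = nCvΔT with Cv = (5/2)R = 20.8 J/(mol·K).
ΔU = 1.41×20.8×(2100−317) = 52200 J.

52200 J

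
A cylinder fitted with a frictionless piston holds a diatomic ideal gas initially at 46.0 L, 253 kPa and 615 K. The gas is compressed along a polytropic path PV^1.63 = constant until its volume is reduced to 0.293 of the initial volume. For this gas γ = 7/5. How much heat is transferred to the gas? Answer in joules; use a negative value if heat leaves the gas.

12400 J

n = P₁V₁/(RT₁) = 253×46.0/(8.314×615) = 2.28 mol.
Polytropic n=1.63: T₂ = T₁(V₁/V₂)^(n−1) = 615×(3.41)^0.63 = 1330 K; P₂ = P₁(V₁/V₂)^n = 1870 kPa.
W = (P₁V₁−P₂V₂)/(n−1) = (253×46.0−1870×13.5)/0.63 = -21600 J.
ΔU = nCvΔT = 2.28×20.8×(1330−615) = 34000 J.
Q = ΔU + W = 12400 J.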